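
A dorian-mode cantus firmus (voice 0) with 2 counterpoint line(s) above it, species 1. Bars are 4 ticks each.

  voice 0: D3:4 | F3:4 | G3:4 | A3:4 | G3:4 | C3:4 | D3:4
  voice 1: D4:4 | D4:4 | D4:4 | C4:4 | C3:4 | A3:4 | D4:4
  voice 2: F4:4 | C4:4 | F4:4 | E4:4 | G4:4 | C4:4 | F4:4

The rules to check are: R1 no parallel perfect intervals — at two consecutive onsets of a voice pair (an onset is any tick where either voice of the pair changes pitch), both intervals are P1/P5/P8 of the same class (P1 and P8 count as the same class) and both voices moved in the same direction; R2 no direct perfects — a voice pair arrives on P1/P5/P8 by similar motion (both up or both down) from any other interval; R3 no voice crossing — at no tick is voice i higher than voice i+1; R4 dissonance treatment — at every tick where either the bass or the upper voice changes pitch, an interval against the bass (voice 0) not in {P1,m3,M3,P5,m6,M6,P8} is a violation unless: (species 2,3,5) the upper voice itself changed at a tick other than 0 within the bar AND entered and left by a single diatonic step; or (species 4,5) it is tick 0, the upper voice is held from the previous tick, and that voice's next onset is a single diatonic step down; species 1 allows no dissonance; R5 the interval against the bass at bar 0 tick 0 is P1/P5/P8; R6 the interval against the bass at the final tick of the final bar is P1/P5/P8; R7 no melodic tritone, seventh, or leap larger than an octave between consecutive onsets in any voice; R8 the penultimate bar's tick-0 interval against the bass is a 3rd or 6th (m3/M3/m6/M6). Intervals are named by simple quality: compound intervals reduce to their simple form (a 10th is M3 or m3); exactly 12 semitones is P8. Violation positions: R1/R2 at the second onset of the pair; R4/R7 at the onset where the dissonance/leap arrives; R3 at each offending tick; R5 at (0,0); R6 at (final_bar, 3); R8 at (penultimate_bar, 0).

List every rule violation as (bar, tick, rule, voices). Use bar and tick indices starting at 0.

bar 0: v0=D3 v1=D4 v2=F4 downbeat m3
bar 1: v0=F3 v1=D4 v2=C4 downbeat P5
bar 2: v0=G3 v1=D4 v2=F4 downbeat m7
bar 3: v0=A3 v1=C4 v2=E4 downbeat P5
bar 4: v0=G3 v1=C3 v2=G4 downbeat P8
bar 5: v0=C3 v1=A3 v2=C4 downbeat P8
bar 6: v0=D3 v1=D4 v2=F4 downbeat m3
  -> R5 @ bar 0 tick 0 v(0, 2): opens on m3
  -> R3 @ bar 1 tick 0 v(1, 2): D4 above C4
  -> R3 @ bar 1 tick 1 v(1, 2): D4 above C4
  -> R3 @ bar 1 tick 2 v(1, 2): D4 above C4
  -> R3 @ bar 1 tick 3 v(1, 2): D4 above C4
  -> R4 @ bar 2 tick 0 v(0, 2): G3/F4 m7 untreated
  -> R2 @ bar 4 tick 0 v(0, 1): A3/C4 m3 -> G3/C3 P5 similar
  -> R3 @ bar 4 tick 0 v(0, 1): G3 above C3
  -> R3 @ bar 4 tick 1 v(0, 1): G3 above C3
  -> R3 @ bar 4 tick 2 v(0, 1): G3 above C3
  -> R3 @ bar 4 tick 3 v(0, 1): G3 above C3
  -> R1 @ bar 5 tick 0 v(0, 2): G3/G4 P8 -> C3/C4 P8 similar
  -> R8 @ bar 5 tick 0 v(0, 2): penult P8 not 3rd/6th
  -> R2 @ bar 6 tick 0 v(0, 1): C3/A3 M6 -> D3/D4 P8 similar
  -> R6 @ bar 6 tick 3 v(0, 2): closes on m3

(0, 0, R5, (0, 2))
(1, 0, R3, (1, 2))
(1, 1, R3, (1, 2))
(1, 2, R3, (1, 2))
(1, 3, R3, (1, 2))
(2, 0, R4, (0, 2))
(4, 0, R2, (0, 1))
(4, 0, R3, (0, 1))
(4, 1, R3, (0, 1))
(4, 2, R3, (0, 1))
(4, 3, R3, (0, 1))
(5, 0, R1, (0, 2))
(5, 0, R8, (0, 2))
(6, 0, R2, (0, 1))
(6, 3, R6, (0, 2))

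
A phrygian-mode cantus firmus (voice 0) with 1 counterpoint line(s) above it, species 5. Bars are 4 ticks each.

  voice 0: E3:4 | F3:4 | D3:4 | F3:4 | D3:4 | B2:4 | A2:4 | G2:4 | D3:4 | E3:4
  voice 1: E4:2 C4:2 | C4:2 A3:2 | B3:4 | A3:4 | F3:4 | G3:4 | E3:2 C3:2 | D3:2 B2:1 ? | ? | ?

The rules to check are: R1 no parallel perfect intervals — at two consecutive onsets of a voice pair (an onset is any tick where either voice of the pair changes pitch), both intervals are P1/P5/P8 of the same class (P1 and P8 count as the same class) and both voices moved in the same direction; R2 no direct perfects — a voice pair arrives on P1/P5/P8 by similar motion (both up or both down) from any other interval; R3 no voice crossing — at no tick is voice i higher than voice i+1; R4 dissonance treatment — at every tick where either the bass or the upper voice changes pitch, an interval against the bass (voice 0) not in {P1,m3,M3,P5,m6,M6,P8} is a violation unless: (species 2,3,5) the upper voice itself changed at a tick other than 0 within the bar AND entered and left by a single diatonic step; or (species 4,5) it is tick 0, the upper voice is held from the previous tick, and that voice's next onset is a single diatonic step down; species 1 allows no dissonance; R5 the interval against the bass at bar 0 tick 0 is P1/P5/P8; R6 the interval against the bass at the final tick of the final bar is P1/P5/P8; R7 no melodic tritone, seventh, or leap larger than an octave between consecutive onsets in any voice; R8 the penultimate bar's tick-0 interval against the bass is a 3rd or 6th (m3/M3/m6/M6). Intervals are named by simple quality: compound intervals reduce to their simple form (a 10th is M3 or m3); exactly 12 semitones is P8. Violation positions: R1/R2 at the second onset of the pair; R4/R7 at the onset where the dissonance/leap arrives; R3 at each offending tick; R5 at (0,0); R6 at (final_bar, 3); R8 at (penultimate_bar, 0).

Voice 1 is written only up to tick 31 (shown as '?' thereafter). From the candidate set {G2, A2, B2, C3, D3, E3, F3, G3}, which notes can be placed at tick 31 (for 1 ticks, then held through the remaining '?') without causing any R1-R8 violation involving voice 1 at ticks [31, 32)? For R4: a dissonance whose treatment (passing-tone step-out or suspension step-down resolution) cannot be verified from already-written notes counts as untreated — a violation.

{B2, D3, E3, G2, G3}

G2: legal
A2: violates R4
B2: legal
C3: violates R4
D3: legal
E3: legal
F3: violates R4,R7
G3: legal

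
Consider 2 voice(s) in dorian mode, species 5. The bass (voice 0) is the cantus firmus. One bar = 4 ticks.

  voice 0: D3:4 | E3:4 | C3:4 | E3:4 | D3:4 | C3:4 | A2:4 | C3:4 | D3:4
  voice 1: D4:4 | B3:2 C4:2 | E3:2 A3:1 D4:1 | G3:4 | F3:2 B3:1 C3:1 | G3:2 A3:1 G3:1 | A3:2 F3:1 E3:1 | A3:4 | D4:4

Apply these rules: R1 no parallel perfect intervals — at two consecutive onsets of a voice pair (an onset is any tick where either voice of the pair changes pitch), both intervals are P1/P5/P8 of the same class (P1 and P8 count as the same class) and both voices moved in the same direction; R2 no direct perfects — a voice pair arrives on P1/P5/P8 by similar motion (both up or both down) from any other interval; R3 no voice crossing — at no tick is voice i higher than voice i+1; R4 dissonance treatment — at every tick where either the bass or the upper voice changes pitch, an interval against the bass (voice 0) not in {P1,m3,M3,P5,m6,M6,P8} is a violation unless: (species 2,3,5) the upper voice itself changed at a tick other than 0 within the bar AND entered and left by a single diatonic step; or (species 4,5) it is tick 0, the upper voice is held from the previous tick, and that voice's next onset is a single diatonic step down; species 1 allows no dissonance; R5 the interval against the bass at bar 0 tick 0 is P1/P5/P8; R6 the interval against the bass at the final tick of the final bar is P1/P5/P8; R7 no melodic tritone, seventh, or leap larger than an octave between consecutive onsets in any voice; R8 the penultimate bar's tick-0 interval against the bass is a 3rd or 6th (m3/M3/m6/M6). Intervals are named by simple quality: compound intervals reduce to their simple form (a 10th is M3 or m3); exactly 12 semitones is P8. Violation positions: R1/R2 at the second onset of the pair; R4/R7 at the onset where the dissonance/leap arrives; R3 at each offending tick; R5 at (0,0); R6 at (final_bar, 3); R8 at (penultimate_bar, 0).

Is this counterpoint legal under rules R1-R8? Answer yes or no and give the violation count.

bar 0: v0=D3 v1=D4 (P8)
bar 1: v0=E3 v1=B3 (P5)
bar 2: v0=C3 v1=E3 (M3)
bar 3: v0=E3 v1=G3 (m3)
bar 4: v0=D3 v1=F3 (m3)
bar 5: v0=C3 v1=G3 (P5)
bar 6: v0=A2 v1=A3 (P8)
bar 7: v0=C3 v1=A3 (M6)
bar 8: v0=D3 v1=D4 (P8)
  R4 @ bar2.3: C3/D4 M2 untreated
  R7 @ bar4.2: F3->B3 leap 6st
  R3 @ bar4.3: D3 above C3
  R4 @ bar4.3: D3/C3 M2 untreated
  R7 @ bar4.3: B3->C3 leap 11st
  R2 @ bar8.0: C3/A3 M6 -> D3/D4 P8 similar

No (6 violations)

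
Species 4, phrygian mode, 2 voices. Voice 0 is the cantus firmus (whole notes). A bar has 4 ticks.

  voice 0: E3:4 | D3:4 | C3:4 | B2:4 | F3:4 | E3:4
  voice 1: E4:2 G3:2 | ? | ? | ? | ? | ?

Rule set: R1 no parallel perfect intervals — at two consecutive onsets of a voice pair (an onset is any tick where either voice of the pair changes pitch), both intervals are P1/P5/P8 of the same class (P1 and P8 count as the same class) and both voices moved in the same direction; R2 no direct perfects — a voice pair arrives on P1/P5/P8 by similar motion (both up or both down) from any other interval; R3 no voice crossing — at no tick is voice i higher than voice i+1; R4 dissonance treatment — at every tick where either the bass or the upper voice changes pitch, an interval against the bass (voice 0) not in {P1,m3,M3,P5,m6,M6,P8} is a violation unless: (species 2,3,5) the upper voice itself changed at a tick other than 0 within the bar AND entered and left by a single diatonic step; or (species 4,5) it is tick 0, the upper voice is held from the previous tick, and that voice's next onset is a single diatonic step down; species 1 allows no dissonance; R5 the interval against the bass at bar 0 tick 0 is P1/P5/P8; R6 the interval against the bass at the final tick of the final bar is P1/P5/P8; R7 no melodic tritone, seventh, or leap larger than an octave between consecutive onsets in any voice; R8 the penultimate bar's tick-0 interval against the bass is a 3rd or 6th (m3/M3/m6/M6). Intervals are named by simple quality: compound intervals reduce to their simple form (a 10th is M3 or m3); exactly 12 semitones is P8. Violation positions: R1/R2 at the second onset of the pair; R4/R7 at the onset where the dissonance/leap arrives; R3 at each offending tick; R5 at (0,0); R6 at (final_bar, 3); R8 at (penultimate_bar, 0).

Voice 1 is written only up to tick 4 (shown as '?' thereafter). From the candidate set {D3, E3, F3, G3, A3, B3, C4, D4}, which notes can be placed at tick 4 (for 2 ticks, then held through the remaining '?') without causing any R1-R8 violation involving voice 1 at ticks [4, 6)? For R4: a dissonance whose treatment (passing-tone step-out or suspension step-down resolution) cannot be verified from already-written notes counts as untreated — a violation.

{A3, B3, D4, F3}

D3: violates R2
E3: violates R4
F3: legal
G3: violates R4
A3: legal
B3: legal
C4: violates R4
D4: legal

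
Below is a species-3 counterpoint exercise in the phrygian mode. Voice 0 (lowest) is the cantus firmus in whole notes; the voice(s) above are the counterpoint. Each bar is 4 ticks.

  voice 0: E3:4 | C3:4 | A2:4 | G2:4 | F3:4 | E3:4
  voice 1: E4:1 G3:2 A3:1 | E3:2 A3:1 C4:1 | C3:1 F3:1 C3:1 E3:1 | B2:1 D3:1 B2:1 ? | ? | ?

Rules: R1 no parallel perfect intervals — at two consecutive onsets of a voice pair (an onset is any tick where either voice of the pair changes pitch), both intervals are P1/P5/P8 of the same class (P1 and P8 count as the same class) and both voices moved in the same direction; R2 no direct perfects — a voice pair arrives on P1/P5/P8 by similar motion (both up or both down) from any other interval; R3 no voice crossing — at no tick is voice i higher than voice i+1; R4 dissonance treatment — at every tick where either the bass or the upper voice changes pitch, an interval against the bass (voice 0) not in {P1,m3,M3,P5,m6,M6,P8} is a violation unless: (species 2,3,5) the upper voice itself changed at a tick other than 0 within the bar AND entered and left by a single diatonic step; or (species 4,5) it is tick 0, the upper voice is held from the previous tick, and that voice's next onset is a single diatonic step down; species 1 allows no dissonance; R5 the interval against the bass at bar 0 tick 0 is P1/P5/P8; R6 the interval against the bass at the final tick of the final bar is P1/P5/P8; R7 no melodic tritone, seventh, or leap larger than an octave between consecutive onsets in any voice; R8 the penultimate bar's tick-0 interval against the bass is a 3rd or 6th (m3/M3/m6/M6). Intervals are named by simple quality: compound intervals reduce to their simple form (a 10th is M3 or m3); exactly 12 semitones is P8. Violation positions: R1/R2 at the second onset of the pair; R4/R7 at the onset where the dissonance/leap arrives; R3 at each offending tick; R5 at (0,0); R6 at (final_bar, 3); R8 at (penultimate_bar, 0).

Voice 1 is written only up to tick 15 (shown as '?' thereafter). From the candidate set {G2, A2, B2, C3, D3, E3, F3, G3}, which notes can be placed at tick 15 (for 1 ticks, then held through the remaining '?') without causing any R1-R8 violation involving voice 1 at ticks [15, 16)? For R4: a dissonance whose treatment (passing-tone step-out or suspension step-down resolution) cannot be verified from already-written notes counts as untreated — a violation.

{B2, D3, E3, G2, G3}

G2: legal
A2: violates R4
B2: legal
C3: violates R4
D3: legal
E3: legal
F3: violates R4,R7
G3: legal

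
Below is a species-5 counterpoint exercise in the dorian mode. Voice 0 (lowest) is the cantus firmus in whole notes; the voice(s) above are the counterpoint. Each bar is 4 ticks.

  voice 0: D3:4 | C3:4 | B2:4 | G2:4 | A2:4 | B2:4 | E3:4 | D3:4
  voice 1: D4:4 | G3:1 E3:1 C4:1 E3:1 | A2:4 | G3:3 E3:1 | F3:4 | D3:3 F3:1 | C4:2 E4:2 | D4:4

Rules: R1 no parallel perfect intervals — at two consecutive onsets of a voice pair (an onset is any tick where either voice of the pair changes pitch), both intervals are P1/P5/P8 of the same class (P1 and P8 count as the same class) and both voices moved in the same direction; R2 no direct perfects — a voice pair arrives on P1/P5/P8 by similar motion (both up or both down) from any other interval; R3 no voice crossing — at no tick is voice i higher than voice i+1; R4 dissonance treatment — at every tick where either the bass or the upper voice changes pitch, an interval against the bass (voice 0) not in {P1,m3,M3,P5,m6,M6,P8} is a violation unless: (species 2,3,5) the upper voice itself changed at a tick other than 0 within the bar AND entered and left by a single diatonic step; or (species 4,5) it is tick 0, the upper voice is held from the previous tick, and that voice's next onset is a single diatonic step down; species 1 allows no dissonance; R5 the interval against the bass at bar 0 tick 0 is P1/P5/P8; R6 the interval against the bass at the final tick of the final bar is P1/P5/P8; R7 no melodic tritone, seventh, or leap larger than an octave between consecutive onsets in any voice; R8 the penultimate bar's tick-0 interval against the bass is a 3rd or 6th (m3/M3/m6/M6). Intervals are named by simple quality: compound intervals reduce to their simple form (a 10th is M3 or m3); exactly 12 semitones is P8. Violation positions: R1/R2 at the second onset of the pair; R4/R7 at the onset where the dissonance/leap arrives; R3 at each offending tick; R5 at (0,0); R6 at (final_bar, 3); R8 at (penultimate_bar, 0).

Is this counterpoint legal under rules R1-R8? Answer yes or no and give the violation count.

No (9 violations)

bar 0: v0=D3 v1=D4 (P8)
bar 1: v0=C3 v1=G3 (P5)
bar 2: v0=B2 v1=A2 (M2)
bar 3: v0=G2 v1=G3 (P8)
bar 4: v0=A2 v1=F3 (m6)
bar 5: v0=B2 v1=D3 (m3)
bar 6: v0=E3 v1=C4 (m6)
bar 7: v0=D3 v1=D4 (P8)
  R2 @ bar1.0: D3/D4 P8 -> C3/G3 P5 similar
  R3 @ bar2.0: B2 above A2
  R4 @ bar2.0: B2/A2 M2 untreated
  R3 @ bar2.1: B2 above A2
  R3 @ bar2.2: B2 above A2
  R3 @ bar2.3: B2 above A2
  R7 @ bar3.0: A2->G3 leap 10st
  R4 @ bar5.3: B2/F3 TT untreated
  R1 @ bar7.0: E3/E4 P8 -> D3/D4 P8 similar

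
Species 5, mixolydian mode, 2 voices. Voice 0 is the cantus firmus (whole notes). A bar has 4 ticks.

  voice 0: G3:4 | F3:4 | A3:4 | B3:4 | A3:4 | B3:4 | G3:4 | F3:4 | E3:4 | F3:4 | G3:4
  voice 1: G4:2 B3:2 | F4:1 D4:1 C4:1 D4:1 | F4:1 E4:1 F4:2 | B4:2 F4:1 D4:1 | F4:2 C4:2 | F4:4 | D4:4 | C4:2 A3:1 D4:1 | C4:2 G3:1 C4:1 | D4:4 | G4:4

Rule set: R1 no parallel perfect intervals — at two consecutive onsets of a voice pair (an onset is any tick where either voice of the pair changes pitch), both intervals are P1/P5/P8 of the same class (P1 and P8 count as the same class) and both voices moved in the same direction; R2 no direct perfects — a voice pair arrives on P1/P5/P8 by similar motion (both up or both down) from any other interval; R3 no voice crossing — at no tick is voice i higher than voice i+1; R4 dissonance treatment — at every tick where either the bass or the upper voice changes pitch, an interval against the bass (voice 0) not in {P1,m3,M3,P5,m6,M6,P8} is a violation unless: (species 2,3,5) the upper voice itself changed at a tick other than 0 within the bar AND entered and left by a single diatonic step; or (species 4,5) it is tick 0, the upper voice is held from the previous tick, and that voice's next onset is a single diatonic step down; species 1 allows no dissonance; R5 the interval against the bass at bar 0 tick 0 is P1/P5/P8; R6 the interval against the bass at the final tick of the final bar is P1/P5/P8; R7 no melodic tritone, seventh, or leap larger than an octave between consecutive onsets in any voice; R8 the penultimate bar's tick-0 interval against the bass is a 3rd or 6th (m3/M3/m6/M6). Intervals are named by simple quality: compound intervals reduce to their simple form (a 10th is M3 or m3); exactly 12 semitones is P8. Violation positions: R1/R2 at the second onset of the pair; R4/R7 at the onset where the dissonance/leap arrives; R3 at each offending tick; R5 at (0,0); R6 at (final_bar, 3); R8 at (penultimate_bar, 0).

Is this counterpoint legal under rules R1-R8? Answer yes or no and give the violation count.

No (9 violations)

bar 0: v0=G3 v1=G4 (P8)
bar 1: v0=F3 v1=F4 (P8)
bar 2: v0=A3 v1=F4 (m6)
bar 3: v0=B3 v1=B4 (P8)
bar 4: v0=A3 v1=F4 (m6)
bar 5: v0=B3 v1=F4 (TT)
bar 6: v0=G3 v1=D4 (P5)
bar 7: v0=F3 v1=C4 (P5)
bar 8: v0=E3 v1=C4 (m6)
bar 9: v0=F3 v1=D4 (M6)
bar 10: v0=G3 v1=G4 (P8)
  R7 @ bar1.0: B3->F4 leap 6st
  R2 @ bar3.0: A3/F4 m6 -> B3/B4 P8 similar
  R7 @ bar3.0: F4->B4 leap 6st
  R4 @ bar3.2: B3/F4 TT untreated
  R7 @ bar3.2: B4->F4 leap 6st
  R4 @ bar5.0: B3/F4 TT untreated
  R2 @ bar6.0: B3/F4 TT -> G3/D4 P5 similar
  R1 @ bar7.0: G3/D4 P5 -> F3/C4 P5 similar
  R2 @ bar10.0: F3/D4 M6 -> G3/G4 P8 similar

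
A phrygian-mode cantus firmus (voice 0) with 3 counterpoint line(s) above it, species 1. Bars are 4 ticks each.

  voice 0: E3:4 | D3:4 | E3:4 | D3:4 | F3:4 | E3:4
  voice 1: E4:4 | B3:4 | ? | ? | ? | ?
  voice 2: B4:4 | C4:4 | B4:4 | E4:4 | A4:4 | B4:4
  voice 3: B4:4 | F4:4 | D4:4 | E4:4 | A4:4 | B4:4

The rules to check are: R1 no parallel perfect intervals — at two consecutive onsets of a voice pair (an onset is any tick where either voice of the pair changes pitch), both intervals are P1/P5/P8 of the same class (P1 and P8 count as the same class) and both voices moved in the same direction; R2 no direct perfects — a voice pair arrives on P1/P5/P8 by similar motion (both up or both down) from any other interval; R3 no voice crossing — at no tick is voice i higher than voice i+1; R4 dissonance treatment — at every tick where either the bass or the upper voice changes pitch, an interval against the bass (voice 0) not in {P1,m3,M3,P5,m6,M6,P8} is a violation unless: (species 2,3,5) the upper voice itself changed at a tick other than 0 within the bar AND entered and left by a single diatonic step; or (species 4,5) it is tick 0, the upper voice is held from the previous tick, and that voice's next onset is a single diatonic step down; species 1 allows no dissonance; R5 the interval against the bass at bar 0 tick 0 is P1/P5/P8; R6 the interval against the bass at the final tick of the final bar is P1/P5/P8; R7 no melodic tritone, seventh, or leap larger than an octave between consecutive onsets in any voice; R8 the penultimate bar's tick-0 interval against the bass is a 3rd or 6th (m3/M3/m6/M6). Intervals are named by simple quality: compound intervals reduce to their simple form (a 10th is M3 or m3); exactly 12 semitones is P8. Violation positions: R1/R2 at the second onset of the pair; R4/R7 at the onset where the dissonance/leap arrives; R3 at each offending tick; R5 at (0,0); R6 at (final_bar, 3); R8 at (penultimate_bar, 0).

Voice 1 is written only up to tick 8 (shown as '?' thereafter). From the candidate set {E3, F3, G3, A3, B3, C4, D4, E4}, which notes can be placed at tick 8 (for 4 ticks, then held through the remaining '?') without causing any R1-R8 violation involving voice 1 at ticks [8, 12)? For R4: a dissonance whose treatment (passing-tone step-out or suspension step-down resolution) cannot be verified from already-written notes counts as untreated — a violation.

{B3, C4, E3}

E3: legal
F3: violates R4,R7
G3: violates R2
A3: violates R4
B3: legal
C4: legal
D4: violates R4
E4: violates R2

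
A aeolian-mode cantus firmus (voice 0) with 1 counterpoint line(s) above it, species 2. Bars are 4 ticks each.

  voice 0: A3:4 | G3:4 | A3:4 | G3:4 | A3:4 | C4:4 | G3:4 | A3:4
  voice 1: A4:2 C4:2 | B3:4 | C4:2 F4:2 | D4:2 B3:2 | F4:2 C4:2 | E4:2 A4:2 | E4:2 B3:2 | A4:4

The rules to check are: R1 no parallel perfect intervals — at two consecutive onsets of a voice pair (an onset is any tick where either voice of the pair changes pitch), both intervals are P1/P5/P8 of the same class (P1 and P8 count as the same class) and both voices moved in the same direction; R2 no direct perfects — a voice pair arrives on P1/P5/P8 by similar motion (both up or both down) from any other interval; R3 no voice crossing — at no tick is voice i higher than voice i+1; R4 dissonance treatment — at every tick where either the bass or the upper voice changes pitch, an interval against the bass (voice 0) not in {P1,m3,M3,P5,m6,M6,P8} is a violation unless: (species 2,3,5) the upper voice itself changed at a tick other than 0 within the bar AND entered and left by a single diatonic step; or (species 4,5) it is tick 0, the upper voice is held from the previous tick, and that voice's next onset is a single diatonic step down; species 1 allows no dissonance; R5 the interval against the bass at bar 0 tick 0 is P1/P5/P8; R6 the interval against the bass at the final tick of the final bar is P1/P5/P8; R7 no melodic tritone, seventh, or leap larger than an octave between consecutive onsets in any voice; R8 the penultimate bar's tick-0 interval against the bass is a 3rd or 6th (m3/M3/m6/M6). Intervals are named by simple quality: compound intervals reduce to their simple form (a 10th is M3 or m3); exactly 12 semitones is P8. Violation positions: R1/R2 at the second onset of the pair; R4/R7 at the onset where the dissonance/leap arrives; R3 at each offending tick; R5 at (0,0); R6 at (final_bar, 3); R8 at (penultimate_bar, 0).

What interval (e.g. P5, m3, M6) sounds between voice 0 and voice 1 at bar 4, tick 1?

m6

voice 0=A3 voice 1=F4 -> m6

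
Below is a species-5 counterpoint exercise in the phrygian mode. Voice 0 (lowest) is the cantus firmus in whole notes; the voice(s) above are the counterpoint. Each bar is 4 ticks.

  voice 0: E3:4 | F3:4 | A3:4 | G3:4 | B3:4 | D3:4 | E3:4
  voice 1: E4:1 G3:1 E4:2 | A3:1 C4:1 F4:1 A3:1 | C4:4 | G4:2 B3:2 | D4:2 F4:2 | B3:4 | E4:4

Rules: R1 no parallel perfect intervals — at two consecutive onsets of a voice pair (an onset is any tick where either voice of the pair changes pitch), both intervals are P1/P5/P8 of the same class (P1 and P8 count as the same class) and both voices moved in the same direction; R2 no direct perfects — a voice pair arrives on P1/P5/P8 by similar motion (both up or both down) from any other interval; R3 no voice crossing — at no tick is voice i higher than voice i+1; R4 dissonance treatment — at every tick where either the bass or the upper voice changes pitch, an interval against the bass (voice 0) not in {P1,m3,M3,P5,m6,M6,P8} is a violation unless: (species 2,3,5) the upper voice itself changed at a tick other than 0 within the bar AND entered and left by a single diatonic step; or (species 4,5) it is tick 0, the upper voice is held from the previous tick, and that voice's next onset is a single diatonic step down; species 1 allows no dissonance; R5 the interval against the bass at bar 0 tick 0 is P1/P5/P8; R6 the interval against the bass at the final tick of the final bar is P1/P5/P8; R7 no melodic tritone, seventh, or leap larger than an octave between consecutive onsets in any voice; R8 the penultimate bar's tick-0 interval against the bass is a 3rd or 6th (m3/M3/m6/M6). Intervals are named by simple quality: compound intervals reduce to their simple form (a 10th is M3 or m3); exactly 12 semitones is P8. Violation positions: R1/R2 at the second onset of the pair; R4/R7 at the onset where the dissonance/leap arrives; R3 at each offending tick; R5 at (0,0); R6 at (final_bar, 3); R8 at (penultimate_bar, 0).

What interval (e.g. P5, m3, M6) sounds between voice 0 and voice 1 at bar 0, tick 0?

P8

voice 0=E3 voice 1=E4 -> P8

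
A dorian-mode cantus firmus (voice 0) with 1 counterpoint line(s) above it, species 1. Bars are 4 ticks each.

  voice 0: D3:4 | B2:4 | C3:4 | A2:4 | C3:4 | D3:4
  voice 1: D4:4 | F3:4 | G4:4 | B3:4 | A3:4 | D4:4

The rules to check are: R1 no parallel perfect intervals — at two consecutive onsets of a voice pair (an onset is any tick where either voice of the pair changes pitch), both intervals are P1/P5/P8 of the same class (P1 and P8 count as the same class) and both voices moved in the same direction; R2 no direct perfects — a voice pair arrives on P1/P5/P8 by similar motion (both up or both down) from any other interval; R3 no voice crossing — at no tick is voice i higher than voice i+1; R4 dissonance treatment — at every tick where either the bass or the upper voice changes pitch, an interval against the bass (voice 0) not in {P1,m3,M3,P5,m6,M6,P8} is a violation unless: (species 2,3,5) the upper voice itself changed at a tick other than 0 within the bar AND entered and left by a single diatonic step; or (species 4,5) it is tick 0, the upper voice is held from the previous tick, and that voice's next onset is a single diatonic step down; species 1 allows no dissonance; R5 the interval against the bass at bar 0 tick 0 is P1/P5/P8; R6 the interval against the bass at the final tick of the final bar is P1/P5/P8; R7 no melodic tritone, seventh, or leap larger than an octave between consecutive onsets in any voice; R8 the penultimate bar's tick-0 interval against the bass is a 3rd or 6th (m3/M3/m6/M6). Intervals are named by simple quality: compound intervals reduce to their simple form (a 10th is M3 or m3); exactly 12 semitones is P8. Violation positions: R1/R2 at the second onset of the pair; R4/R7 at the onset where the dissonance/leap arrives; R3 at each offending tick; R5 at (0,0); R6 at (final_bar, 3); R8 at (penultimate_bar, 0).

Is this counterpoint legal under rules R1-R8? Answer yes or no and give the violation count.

No (5 violations)

bar 0: v0=D3 v1=D4 (P8)
bar 1: v0=B2 v1=F3 (TT)
bar 2: v0=C3 v1=G4 (P5)
bar 3: v0=A2 v1=B3 (M2)
bar 4: v0=C3 v1=A3 (M6)
bar 5: v0=D3 v1=D4 (P8)
  R4 @ bar1.0: B2/F3 TT untreated
  R2 @ bar2.0: B2/F3 TT -> C3/G4 P5 similar
  R7 @ bar2.0: F3->G4 leap 14st
  R4 @ bar3.0: A2/B3 M2 untreated
  R2 @ bar5.0: C3/A3 M6 -> D3/D4 P8 similar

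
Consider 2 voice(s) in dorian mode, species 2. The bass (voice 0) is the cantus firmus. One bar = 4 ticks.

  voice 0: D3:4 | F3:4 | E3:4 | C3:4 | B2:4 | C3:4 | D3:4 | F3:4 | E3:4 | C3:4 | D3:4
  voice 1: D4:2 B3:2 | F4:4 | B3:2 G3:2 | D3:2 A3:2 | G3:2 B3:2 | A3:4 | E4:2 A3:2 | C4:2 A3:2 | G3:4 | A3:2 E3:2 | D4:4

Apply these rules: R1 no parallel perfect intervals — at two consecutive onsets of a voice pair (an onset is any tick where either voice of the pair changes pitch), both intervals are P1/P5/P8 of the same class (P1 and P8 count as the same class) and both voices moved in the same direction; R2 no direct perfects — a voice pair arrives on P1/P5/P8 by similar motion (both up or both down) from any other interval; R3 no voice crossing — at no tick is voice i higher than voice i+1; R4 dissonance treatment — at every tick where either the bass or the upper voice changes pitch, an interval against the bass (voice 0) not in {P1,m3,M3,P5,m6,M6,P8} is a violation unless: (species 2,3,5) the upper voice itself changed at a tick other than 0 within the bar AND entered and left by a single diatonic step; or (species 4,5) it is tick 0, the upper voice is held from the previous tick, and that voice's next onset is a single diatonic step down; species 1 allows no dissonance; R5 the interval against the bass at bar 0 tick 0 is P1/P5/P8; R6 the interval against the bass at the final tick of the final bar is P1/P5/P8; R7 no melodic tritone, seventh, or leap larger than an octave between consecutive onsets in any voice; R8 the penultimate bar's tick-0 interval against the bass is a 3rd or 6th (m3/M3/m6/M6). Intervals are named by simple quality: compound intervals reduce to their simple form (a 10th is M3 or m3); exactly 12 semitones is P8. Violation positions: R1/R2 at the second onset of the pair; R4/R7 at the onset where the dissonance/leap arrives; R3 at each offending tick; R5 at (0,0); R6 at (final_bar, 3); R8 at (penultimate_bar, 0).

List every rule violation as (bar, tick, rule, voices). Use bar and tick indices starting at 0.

(1, 0, R2, (0, 1))
(1, 0, R7, (1,))
(2, 0, R2, (0, 1))
(2, 0, R7, (1,))
(3, 0, R4, (0, 1))
(6, 0, R4, (0, 1))
(7, 0, R1, (0, 1))
(10, 0, R2, (0, 1))
(10, 0, R7, (1,))

bar 0: v0=D3 v1=D4 downbeat P8
bar 1: v0=F3 v1=F4 downbeat P8
bar 2: v0=E3 v1=B3 downbeat P5
bar 3: v0=C3 v1=D3 downbeat M2
bar 4: v0=B2 v1=G3 downbeat m6
bar 5: v0=C3 v1=A3 downbeat M6
bar 6: v0=D3 v1=E4 downbeat M2
bar 7: v0=F3 v1=C4 downbeat P5
bar 8: v0=E3 v1=G3 downbeat m3
bar 9: v0=C3 v1=A3 downbeat M6
bar 10: v0=D3 v1=D4 downbeat P8
  -> R2 @ bar 1 tick 0 v(0, 1): D3/B3 M6 -> F3/F4 P8 similar
  -> R7 @ bar 1 tick 0 v(1,): B3->F4 leap 6st
  -> R2 @ bar 2 tick 0 v(0, 1): F3/F4 P8 -> E3/B3 P5 similar
  -> R7 @ bar 2 tick 0 v(1,): F4->B3 leap 6st
  -> R4 @ bar 3 tick 0 v(0, 1): C3/D3 M2 untreated
  -> R4 @ bar 6 tick 0 v(0, 1): D3/E4 M2 untreated
  -> R1 @ bar 7 tick 0 v(0, 1): D3/A3 P5 -> F3/C4 P5 similar
  -> R2 @ bar 10 tick 0 v(0, 1): C3/E3 M3 -> D3/D4 P8 similar
  -> R7 @ bar 10 tick 0 v(1,): E3->D4 leap 10st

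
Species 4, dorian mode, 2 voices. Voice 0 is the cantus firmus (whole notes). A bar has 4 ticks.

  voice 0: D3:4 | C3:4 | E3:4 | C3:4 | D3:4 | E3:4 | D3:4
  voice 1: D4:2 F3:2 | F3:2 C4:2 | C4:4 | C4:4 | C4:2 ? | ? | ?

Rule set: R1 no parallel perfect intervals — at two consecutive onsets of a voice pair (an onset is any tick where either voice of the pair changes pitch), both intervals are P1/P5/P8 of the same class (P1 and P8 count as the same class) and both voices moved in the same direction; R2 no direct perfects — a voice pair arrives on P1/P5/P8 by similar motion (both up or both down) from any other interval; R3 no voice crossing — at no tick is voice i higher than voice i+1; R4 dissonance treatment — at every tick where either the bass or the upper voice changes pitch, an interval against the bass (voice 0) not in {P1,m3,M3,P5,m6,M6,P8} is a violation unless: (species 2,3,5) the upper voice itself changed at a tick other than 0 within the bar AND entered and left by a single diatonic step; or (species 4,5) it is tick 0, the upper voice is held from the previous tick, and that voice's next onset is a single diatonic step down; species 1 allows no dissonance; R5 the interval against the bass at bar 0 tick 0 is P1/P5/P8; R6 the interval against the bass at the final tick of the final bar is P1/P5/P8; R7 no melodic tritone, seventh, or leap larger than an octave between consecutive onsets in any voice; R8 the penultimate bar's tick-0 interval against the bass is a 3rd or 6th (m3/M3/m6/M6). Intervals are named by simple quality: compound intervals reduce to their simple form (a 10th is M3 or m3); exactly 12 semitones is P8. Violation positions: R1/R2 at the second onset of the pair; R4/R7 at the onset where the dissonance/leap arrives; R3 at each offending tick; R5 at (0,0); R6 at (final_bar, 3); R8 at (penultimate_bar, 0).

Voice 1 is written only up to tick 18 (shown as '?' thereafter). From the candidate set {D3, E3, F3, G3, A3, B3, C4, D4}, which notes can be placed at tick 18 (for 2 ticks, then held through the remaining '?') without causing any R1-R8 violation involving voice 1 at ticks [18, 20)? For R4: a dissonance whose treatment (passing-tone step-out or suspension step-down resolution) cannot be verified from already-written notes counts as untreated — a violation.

D3: violates R7
E3: violates R4
F3: legal
G3: violates R4
A3: legal
B3: legal
C4: legal
D4: legal

{A3, B3, C4, D4, F3}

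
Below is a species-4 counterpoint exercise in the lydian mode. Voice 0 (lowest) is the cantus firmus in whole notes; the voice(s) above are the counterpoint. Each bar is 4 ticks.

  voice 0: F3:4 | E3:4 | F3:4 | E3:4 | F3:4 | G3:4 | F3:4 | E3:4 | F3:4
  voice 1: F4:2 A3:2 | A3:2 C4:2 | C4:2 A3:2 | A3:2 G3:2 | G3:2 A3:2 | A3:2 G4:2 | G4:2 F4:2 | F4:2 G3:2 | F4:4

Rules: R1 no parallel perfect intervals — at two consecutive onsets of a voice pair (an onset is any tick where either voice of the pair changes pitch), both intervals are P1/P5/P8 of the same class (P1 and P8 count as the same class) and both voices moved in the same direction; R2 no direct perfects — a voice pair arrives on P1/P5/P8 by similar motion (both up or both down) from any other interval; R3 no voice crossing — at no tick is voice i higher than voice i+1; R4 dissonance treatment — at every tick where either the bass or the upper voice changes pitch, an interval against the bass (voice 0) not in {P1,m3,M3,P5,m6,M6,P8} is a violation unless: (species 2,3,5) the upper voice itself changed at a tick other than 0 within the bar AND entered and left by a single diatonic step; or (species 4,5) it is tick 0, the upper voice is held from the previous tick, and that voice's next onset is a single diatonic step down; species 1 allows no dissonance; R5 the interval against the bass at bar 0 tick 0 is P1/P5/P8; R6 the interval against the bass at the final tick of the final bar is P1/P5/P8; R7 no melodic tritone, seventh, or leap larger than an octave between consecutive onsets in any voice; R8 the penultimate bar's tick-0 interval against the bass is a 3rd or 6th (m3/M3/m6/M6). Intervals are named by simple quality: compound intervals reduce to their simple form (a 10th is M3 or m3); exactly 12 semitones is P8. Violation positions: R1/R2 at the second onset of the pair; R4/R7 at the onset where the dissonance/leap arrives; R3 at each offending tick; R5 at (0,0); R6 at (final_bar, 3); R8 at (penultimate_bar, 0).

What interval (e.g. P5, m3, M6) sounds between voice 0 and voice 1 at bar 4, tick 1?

voice 0=F3 voice 1=G3 -> M2

M2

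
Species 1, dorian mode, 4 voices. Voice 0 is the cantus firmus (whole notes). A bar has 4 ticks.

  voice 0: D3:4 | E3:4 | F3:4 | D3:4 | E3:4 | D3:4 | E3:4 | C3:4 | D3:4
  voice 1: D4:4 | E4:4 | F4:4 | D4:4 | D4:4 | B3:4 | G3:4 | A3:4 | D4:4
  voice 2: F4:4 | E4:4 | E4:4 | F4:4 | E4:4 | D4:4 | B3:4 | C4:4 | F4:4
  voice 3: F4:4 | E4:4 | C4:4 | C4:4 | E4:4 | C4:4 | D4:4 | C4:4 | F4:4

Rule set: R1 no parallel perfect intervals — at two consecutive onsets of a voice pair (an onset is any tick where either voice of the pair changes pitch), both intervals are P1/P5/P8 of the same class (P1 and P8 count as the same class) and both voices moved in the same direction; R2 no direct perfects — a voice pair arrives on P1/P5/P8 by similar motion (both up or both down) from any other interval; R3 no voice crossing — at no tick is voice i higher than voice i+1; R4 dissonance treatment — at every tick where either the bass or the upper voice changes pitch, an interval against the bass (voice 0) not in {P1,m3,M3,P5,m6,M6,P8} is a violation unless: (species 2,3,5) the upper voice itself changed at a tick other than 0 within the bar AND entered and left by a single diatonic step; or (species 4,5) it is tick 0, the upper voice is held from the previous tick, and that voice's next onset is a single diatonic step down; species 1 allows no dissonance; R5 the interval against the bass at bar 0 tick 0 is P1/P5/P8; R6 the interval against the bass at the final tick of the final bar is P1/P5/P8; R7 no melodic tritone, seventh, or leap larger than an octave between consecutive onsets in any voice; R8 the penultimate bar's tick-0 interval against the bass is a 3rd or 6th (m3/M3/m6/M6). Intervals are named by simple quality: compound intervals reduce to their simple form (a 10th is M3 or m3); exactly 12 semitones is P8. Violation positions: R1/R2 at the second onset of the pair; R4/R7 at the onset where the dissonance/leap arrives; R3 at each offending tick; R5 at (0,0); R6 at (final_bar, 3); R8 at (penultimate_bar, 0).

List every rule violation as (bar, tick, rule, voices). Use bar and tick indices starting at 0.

bar 0: v0=D3 v1=D4 v2=F4 v3=F4 downbeat m3
bar 1: v0=E3 v1=E4 v2=E4 v3=E4 downbeat P8
bar 2: v0=F3 v1=F4 v2=E4 v3=C4 downbeat P5
bar 3: v0=D3 v1=D4 v2=F4 v3=C4 downbeat m7
bar 4: v0=E3 v1=D4 v2=E4 v3=E4 downbeat P8
bar 5: v0=D3 v1=B3 v2=D4 v3=C4 downbeat m7
bar 6: v0=E3 v1=G3 v2=B3 v3=D4 downbeat m7
bar 7: v0=C3 v1=A3 v2=C4 v3=C4 downbeat P8
bar 8: v0=D3 v1=D4 v2=F4 v3=F4 downbeat m3
  -> R5 @ bar 0 tick 0 v(0, 2): opens on m3
  -> R5 @ bar 0 tick 0 v(0, 3): opens on m3
  -> R1 @ bar 1 tick 0 v(0, 1): D3/D4 P8 -> E3/E4 P8 similar
  -> R1 @ bar 1 tick 0 v(2, 3): F4/F4 P1 -> E4/E4 P1 similar
  -> R1 @ bar 2 tick 0 v(0, 1): E3/E4 P8 -> F3/F4 P8 similar
  -> R3 @ bar 2 tick 0 v(1, 2): F4 above E4
  -> R3 @ bar 2 tick 0 v(2, 3): E4 above C4
  -> R4 @ bar 2 tick 0 v(0, 2): F3/E4 M7 untreated
  -> R3 @ bar 2 tick 1 v(1, 2): F4 above E4
  -> R3 @ bar 2 tick 1 v(2, 3): E4 above C4
  -> R3 @ bar 2 tick 2 v(1, 2): F4 above E4
  -> R3 @ bar 2 tick 2 v(2, 3): E4 above C4
  -> R3 @ bar 2 tick 3 v(1, 2): F4 above E4
  -> R3 @ bar 2 tick 3 v(2, 3): E4 above C4
  -> R1 @ bar 3 tick 0 v(0, 1): F3/F4 P8 -> D3/D4 P8 similar
  -> R3 @ bar 3 tick 0 v(2, 3): F4 above C4
  -> R4 @ bar 3 tick 0 v(0, 3): D3/C4 m7 untreated
  -> R3 @ bar 3 tick 1 v(2, 3): F4 above C4
  -> R3 @ bar 3 tick 2 v(2, 3): F4 above C4
  -> R3 @ bar 3 tick 3 v(2, 3): F4 above C4
  -> R2 @ bar 4 tick 0 v(0, 3): D3/C4 m7 -> E3/E4 P8 similar
  -> R4 @ bar 4 tick 0 v(0, 1): E3/D4 m7 untreated
  -> R1 @ bar 5 tick 0 v(0, 2): E3/E4 P8 -> D3/D4 P8 similar
  -> R3 @ bar 5 tick 0 v(2, 3): D4 above C4
  -> R4 @ bar 5 tick 0 v(0, 3): D3/C4 m7 untreated
  -> R3 @ bar 5 tick 1 v(2, 3): D4 above C4
  -> R3 @ bar 5 tick 2 v(2, 3): D4 above C4
  -> R3 @ bar 5 tick 3 v(2, 3): D4 above C4
  -> R4 @ bar 6 tick 0 v(0, 3): E3/D4 m7 untreated
  -> R2 @ bar 7 tick 0 v(0, 3): E3/D4 m7 -> C3/C4 P8 similar
  -> R8 @ bar 7 tick 0 v(0, 2): penult P8 not 3rd/6th
  -> R8 @ bar 7 tick 0 v(0, 3): penult P8 not 3rd/6th
  -> R1 @ bar 8 tick 0 v(2, 3): C4/C4 P1 -> F4/F4 P1 similar
  -> R2 @ bar 8 tick 0 v(0, 1): C3/A3 M6 -> D3/D4 P8 similar
  -> R6 @ bar 8 tick 3 v(0, 2): closes on m3
  -> R6 @ bar 8 tick 3 v(0, 3): closes on m3

(0, 0, R5, (0, 2))
(0, 0, R5, (0, 3))
(1, 0, R1, (0, 1))
(1, 0, R1, (2, 3))
(2, 0, R1, (0, 1))
(2, 0, R3, (1, 2))
(2, 0, R3, (2, 3))
(2, 0, R4, (0, 2))
(2, 1, R3, (1, 2))
(2, 1, R3, (2, 3))
(2, 2, R3, (1, 2))
(2, 2, R3, (2, 3))
(2, 3, R3, (1, 2))
(2, 3, R3, (2, 3))
(3, 0, R1, (0, 1))
(3, 0, R3, (2, 3))
(3, 0, R4, (0, 3))
(3, 1, R3, (2, 3))
(3, 2, R3, (2, 3))
(3, 3, R3, (2, 3))
(4, 0, R2, (0, 3))
(4, 0, R4, (0, 1))
(5, 0, R1, (0, 2))
(5, 0, R3, (2, 3))
(5, 0, R4, (0, 3))
(5, 1, R3, (2, 3))
(5, 2, R3, (2, 3))
(5, 3, R3, (2, 3))
(6, 0, R4, (0, 3))
(7, 0, R2, (0, 3))
(7, 0, R8, (0, 2))
(7, 0, R8, (0, 3))
(8, 0, R1, (2, 3))
(8, 0, R2, (0, 1))
(8, 3, R6, (0, 2))
(8, 3, R6, (0, 3))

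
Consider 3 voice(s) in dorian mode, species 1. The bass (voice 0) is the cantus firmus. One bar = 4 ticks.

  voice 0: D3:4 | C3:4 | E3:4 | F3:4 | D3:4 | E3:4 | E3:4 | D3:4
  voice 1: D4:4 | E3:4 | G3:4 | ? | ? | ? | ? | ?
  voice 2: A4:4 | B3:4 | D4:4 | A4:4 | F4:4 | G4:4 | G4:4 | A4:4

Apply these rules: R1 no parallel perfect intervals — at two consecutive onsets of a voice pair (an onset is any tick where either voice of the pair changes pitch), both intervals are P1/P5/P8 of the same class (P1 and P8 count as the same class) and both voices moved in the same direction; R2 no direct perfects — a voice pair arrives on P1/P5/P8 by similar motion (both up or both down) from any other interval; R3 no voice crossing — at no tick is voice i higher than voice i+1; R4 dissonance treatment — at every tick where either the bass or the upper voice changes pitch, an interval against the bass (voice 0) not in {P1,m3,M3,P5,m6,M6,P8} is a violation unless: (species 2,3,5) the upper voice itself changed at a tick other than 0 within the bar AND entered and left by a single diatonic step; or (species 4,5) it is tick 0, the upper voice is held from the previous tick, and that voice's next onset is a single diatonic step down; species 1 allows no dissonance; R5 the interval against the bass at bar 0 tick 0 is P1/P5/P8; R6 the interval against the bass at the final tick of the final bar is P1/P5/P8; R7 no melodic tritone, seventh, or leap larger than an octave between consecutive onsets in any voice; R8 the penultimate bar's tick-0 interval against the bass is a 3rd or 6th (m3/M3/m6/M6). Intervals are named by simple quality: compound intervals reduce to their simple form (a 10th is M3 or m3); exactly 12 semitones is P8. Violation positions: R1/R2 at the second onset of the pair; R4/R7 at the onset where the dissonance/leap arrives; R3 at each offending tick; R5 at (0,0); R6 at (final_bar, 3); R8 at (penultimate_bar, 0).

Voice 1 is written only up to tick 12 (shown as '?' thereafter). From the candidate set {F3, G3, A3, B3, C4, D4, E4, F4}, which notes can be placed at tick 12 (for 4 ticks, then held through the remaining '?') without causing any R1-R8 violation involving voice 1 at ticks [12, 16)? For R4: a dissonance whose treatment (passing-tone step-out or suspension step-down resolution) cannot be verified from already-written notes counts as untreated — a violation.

{F3}

F3: legal
G3: violates R4
A3: violates R2
B3: violates R4
C4: violates R2
D4: violates R1
E4: violates R4
F4: violates R2,R7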